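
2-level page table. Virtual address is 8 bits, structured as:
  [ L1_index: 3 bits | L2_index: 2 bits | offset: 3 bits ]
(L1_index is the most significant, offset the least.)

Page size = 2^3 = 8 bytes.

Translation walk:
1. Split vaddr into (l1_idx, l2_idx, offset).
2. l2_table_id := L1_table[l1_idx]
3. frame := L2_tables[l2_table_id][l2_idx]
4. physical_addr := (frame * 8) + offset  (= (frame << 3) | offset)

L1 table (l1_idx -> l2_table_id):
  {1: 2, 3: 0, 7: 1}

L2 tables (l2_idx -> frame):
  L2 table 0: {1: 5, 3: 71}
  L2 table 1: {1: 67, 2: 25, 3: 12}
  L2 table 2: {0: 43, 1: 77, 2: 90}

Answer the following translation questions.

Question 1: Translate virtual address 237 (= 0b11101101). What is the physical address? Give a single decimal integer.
Answer: 541

Derivation:
vaddr = 237 = 0b11101101
Split: l1_idx=7, l2_idx=1, offset=5
L1[7] = 1
L2[1][1] = 67
paddr = 67 * 8 + 5 = 541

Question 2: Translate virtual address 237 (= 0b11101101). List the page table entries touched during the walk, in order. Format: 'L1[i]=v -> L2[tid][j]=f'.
vaddr = 237 = 0b11101101
Split: l1_idx=7, l2_idx=1, offset=5

Answer: L1[7]=1 -> L2[1][1]=67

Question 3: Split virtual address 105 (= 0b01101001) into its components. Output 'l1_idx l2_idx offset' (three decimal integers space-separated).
vaddr = 105 = 0b01101001
  top 3 bits -> l1_idx = 3
  next 2 bits -> l2_idx = 1
  bottom 3 bits -> offset = 1

Answer: 3 1 1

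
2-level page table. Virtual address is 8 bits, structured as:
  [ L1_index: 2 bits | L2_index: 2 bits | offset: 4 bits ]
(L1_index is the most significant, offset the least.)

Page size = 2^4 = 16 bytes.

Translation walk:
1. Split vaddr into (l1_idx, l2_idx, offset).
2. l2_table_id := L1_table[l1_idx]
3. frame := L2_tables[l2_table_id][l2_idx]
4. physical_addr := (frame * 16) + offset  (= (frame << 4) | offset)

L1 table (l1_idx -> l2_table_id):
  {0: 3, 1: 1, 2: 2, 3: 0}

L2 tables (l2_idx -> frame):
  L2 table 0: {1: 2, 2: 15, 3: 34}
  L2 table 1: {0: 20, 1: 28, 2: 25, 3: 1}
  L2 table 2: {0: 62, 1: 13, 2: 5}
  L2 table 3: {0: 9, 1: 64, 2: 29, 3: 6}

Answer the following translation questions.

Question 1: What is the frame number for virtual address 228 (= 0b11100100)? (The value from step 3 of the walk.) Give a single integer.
Answer: 15

Derivation:
vaddr = 228: l1_idx=3, l2_idx=2
L1[3] = 0; L2[0][2] = 15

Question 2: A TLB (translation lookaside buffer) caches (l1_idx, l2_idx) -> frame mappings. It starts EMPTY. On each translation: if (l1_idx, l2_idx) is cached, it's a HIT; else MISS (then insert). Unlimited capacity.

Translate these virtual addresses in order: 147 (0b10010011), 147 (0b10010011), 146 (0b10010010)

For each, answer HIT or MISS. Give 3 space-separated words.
vaddr=147: (2,1) not in TLB -> MISS, insert
vaddr=147: (2,1) in TLB -> HIT
vaddr=146: (2,1) in TLB -> HIT

Answer: MISS HIT HIT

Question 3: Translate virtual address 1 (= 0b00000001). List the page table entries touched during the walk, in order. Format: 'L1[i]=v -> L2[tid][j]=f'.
vaddr = 1 = 0b00000001
Split: l1_idx=0, l2_idx=0, offset=1

Answer: L1[0]=3 -> L2[3][0]=9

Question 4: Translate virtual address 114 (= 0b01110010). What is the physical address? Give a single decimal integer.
vaddr = 114 = 0b01110010
Split: l1_idx=1, l2_idx=3, offset=2
L1[1] = 1
L2[1][3] = 1
paddr = 1 * 16 + 2 = 18

Answer: 18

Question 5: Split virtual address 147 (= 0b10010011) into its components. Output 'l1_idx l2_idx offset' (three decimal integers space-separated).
Answer: 2 1 3

Derivation:
vaddr = 147 = 0b10010011
  top 2 bits -> l1_idx = 2
  next 2 bits -> l2_idx = 1
  bottom 4 bits -> offset = 3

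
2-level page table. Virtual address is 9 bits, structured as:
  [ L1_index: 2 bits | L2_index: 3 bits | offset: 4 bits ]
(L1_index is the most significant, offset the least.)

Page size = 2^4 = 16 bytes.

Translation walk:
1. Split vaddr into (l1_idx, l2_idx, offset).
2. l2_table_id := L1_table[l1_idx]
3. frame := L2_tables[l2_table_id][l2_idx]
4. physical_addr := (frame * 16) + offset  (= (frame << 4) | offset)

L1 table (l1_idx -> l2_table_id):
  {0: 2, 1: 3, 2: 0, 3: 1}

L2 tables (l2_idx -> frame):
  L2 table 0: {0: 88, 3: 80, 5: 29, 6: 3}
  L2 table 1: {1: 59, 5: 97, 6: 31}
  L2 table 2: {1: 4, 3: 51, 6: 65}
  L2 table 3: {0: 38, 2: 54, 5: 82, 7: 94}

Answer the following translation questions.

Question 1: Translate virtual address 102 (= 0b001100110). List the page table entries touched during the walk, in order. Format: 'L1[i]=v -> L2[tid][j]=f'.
vaddr = 102 = 0b001100110
Split: l1_idx=0, l2_idx=6, offset=6

Answer: L1[0]=2 -> L2[2][6]=65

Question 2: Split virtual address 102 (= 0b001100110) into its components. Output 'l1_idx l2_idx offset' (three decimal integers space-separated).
Answer: 0 6 6

Derivation:
vaddr = 102 = 0b001100110
  top 2 bits -> l1_idx = 0
  next 3 bits -> l2_idx = 6
  bottom 4 bits -> offset = 6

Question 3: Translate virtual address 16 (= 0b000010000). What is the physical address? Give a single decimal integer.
vaddr = 16 = 0b000010000
Split: l1_idx=0, l2_idx=1, offset=0
L1[0] = 2
L2[2][1] = 4
paddr = 4 * 16 + 0 = 64

Answer: 64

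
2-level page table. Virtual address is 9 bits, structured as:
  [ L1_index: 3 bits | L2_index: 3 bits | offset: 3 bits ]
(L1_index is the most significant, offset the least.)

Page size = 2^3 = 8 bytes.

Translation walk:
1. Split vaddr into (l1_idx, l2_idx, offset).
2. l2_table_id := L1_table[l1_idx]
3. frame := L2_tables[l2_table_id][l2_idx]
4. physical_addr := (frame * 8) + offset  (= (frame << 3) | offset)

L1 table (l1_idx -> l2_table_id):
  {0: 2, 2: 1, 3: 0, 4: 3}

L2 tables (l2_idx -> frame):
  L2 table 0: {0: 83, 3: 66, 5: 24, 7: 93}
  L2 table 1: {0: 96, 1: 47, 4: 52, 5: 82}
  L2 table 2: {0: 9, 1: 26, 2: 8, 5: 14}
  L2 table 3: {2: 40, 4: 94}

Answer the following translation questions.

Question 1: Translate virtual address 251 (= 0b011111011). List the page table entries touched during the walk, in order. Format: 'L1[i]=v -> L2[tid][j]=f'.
Answer: L1[3]=0 -> L2[0][7]=93

Derivation:
vaddr = 251 = 0b011111011
Split: l1_idx=3, l2_idx=7, offset=3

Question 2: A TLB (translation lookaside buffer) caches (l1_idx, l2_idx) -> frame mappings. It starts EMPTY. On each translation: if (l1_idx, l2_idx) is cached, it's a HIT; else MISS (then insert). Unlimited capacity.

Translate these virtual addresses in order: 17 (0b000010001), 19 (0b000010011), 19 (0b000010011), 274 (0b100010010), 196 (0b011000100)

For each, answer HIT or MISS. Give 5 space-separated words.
Answer: MISS HIT HIT MISS MISS

Derivation:
vaddr=17: (0,2) not in TLB -> MISS, insert
vaddr=19: (0,2) in TLB -> HIT
vaddr=19: (0,2) in TLB -> HIT
vaddr=274: (4,2) not in TLB -> MISS, insert
vaddr=196: (3,0) not in TLB -> MISS, insert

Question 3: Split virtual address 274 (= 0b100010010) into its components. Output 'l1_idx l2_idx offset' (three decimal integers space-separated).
vaddr = 274 = 0b100010010
  top 3 bits -> l1_idx = 4
  next 3 bits -> l2_idx = 2
  bottom 3 bits -> offset = 2

Answer: 4 2 2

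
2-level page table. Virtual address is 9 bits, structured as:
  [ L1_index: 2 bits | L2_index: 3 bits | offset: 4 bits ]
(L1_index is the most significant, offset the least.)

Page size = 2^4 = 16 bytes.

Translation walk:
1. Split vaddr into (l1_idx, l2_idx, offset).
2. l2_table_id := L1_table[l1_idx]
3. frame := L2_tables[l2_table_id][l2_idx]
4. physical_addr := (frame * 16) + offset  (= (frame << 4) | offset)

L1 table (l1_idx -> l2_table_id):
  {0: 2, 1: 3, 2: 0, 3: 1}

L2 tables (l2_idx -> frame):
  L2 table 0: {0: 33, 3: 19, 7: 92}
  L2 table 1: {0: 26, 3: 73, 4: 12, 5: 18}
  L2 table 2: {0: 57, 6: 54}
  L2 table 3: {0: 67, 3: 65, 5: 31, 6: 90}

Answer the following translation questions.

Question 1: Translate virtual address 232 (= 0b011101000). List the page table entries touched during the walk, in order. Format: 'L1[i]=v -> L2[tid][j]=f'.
vaddr = 232 = 0b011101000
Split: l1_idx=1, l2_idx=6, offset=8

Answer: L1[1]=3 -> L2[3][6]=90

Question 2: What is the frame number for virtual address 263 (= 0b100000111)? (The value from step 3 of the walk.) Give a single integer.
Answer: 33

Derivation:
vaddr = 263: l1_idx=2, l2_idx=0
L1[2] = 0; L2[0][0] = 33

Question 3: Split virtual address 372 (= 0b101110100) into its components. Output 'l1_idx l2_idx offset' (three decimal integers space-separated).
Answer: 2 7 4

Derivation:
vaddr = 372 = 0b101110100
  top 2 bits -> l1_idx = 2
  next 3 bits -> l2_idx = 7
  bottom 4 bits -> offset = 4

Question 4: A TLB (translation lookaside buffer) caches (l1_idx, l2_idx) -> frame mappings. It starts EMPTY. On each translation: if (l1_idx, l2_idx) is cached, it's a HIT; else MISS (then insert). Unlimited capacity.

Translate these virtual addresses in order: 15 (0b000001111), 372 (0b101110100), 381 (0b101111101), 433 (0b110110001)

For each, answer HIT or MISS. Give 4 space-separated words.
Answer: MISS MISS HIT MISS

Derivation:
vaddr=15: (0,0) not in TLB -> MISS, insert
vaddr=372: (2,7) not in TLB -> MISS, insert
vaddr=381: (2,7) in TLB -> HIT
vaddr=433: (3,3) not in TLB -> MISS, insert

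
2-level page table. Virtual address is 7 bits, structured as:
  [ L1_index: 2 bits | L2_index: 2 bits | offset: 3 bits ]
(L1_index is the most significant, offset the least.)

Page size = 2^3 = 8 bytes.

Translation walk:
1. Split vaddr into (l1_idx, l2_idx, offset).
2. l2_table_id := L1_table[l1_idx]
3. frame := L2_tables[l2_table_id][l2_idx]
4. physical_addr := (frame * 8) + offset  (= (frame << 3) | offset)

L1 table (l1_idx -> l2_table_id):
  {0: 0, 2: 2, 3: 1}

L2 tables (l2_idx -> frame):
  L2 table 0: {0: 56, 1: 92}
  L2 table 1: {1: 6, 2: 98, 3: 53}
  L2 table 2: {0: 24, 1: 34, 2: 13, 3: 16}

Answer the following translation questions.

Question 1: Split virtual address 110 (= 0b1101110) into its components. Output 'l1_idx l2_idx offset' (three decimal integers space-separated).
Answer: 3 1 6

Derivation:
vaddr = 110 = 0b1101110
  top 2 bits -> l1_idx = 3
  next 2 bits -> l2_idx = 1
  bottom 3 bits -> offset = 6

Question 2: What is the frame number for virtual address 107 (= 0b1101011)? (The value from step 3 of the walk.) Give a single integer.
Answer: 6

Derivation:
vaddr = 107: l1_idx=3, l2_idx=1
L1[3] = 1; L2[1][1] = 6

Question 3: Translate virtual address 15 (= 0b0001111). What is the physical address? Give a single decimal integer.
vaddr = 15 = 0b0001111
Split: l1_idx=0, l2_idx=1, offset=7
L1[0] = 0
L2[0][1] = 92
paddr = 92 * 8 + 7 = 743

Answer: 743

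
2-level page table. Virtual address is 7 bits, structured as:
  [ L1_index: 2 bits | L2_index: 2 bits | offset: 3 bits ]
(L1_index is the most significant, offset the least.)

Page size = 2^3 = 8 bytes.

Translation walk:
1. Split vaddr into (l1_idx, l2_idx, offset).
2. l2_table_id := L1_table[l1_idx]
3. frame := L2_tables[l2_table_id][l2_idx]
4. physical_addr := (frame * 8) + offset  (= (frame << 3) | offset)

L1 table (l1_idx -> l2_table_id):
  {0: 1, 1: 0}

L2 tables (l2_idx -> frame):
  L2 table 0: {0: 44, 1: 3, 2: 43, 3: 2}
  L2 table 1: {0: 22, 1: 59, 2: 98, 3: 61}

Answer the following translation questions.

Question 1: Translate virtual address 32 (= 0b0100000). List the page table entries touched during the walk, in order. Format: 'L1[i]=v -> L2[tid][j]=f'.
vaddr = 32 = 0b0100000
Split: l1_idx=1, l2_idx=0, offset=0

Answer: L1[1]=0 -> L2[0][0]=44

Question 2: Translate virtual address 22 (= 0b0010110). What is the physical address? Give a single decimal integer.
vaddr = 22 = 0b0010110
Split: l1_idx=0, l2_idx=2, offset=6
L1[0] = 1
L2[1][2] = 98
paddr = 98 * 8 + 6 = 790

Answer: 790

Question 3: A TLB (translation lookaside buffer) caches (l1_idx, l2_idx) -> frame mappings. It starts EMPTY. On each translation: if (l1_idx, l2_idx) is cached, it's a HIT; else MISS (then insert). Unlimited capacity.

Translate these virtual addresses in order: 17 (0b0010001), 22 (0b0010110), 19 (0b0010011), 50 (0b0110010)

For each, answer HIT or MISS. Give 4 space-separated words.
Answer: MISS HIT HIT MISS

Derivation:
vaddr=17: (0,2) not in TLB -> MISS, insert
vaddr=22: (0,2) in TLB -> HIT
vaddr=19: (0,2) in TLB -> HIT
vaddr=50: (1,2) not in TLB -> MISS, insert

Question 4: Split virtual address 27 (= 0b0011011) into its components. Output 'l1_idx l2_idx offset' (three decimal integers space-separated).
vaddr = 27 = 0b0011011
  top 2 bits -> l1_idx = 0
  next 2 bits -> l2_idx = 3
  bottom 3 bits -> offset = 3

Answer: 0 3 3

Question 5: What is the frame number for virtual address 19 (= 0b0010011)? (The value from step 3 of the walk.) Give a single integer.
vaddr = 19: l1_idx=0, l2_idx=2
L1[0] = 1; L2[1][2] = 98

Answer: 98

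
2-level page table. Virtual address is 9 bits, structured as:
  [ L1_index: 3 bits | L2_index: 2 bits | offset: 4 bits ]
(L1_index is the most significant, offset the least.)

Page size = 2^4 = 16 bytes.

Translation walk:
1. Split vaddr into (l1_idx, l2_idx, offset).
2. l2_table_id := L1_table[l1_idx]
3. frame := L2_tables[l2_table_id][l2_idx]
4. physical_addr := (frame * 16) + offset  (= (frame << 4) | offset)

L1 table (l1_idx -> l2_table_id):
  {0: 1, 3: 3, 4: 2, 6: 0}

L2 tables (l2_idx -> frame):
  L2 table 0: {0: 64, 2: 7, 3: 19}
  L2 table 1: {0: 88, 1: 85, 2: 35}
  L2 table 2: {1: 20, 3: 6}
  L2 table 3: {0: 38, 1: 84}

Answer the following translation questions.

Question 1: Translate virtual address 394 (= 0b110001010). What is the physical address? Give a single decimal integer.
vaddr = 394 = 0b110001010
Split: l1_idx=6, l2_idx=0, offset=10
L1[6] = 0
L2[0][0] = 64
paddr = 64 * 16 + 10 = 1034

Answer: 1034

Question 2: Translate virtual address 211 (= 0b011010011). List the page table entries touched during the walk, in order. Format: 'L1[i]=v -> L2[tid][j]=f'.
Answer: L1[3]=3 -> L2[3][1]=84

Derivation:
vaddr = 211 = 0b011010011
Split: l1_idx=3, l2_idx=1, offset=3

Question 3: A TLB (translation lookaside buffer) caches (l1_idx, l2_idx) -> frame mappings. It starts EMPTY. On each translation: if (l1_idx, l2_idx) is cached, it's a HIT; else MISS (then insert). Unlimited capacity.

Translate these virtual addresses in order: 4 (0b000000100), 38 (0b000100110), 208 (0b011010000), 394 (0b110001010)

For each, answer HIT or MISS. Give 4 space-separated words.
vaddr=4: (0,0) not in TLB -> MISS, insert
vaddr=38: (0,2) not in TLB -> MISS, insert
vaddr=208: (3,1) not in TLB -> MISS, insert
vaddr=394: (6,0) not in TLB -> MISS, insert

Answer: MISS MISS MISS MISS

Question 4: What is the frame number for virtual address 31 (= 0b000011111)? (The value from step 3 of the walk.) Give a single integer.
Answer: 85

Derivation:
vaddr = 31: l1_idx=0, l2_idx=1
L1[0] = 1; L2[1][1] = 85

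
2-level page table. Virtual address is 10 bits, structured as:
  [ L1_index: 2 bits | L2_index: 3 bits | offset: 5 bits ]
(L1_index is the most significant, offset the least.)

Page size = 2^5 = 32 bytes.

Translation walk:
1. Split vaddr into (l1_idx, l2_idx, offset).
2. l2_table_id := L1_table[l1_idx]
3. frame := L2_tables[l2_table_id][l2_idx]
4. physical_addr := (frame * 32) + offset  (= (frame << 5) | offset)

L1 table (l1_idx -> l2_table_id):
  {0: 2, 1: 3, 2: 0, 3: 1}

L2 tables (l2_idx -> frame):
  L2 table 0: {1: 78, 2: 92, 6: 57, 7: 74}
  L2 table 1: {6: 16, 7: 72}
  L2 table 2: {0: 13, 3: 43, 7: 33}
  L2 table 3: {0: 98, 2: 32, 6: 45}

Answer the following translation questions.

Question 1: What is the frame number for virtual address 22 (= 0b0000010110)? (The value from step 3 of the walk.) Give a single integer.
Answer: 13

Derivation:
vaddr = 22: l1_idx=0, l2_idx=0
L1[0] = 2; L2[2][0] = 13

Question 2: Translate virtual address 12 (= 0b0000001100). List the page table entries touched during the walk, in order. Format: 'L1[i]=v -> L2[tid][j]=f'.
Answer: L1[0]=2 -> L2[2][0]=13

Derivation:
vaddr = 12 = 0b0000001100
Split: l1_idx=0, l2_idx=0, offset=12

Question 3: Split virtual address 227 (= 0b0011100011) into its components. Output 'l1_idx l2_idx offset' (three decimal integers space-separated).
Answer: 0 7 3

Derivation:
vaddr = 227 = 0b0011100011
  top 2 bits -> l1_idx = 0
  next 3 bits -> l2_idx = 7
  bottom 5 bits -> offset = 3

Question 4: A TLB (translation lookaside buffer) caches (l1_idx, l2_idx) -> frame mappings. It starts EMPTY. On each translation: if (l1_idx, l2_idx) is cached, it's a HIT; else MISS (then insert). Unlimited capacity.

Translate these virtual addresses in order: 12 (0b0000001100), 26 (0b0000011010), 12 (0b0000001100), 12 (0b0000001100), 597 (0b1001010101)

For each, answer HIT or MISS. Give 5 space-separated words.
vaddr=12: (0,0) not in TLB -> MISS, insert
vaddr=26: (0,0) in TLB -> HIT
vaddr=12: (0,0) in TLB -> HIT
vaddr=12: (0,0) in TLB -> HIT
vaddr=597: (2,2) not in TLB -> MISS, insert

Answer: MISS HIT HIT HIT MISS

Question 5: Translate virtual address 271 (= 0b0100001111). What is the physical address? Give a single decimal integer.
vaddr = 271 = 0b0100001111
Split: l1_idx=1, l2_idx=0, offset=15
L1[1] = 3
L2[3][0] = 98
paddr = 98 * 32 + 15 = 3151

Answer: 3151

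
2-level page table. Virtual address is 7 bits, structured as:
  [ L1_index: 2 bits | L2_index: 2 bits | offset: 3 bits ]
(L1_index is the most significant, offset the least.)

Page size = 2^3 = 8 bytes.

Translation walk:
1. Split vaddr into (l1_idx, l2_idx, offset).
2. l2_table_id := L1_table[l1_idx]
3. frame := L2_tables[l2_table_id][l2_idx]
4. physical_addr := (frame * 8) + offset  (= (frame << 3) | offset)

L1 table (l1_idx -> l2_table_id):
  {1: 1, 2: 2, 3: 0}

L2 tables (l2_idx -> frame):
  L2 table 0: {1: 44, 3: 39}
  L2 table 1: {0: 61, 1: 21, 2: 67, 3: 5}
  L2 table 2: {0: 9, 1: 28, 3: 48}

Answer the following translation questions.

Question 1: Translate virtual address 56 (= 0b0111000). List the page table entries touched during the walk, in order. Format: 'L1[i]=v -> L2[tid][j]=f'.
vaddr = 56 = 0b0111000
Split: l1_idx=1, l2_idx=3, offset=0

Answer: L1[1]=1 -> L2[1][3]=5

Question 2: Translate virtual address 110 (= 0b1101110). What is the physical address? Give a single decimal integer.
vaddr = 110 = 0b1101110
Split: l1_idx=3, l2_idx=1, offset=6
L1[3] = 0
L2[0][1] = 44
paddr = 44 * 8 + 6 = 358

Answer: 358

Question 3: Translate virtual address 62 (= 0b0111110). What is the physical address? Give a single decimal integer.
vaddr = 62 = 0b0111110
Split: l1_idx=1, l2_idx=3, offset=6
L1[1] = 1
L2[1][3] = 5
paddr = 5 * 8 + 6 = 46

Answer: 46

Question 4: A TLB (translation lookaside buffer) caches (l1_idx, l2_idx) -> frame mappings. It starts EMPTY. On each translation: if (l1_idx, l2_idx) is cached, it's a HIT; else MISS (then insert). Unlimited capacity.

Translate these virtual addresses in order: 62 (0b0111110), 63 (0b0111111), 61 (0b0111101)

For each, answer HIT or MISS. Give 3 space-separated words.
vaddr=62: (1,3) not in TLB -> MISS, insert
vaddr=63: (1,3) in TLB -> HIT
vaddr=61: (1,3) in TLB -> HIT

Answer: MISS HIT HIT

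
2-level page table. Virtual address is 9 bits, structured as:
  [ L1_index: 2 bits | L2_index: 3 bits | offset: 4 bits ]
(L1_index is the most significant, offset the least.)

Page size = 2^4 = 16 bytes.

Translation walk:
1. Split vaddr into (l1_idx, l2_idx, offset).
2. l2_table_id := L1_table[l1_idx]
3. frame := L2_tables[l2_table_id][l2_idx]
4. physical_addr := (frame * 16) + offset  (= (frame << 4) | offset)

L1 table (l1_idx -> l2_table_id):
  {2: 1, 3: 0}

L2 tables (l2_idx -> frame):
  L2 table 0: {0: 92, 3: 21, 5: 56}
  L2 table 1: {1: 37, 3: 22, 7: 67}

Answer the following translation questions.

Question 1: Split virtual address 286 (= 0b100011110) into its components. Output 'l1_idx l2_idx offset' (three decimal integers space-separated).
vaddr = 286 = 0b100011110
  top 2 bits -> l1_idx = 2
  next 3 bits -> l2_idx = 1
  bottom 4 bits -> offset = 14

Answer: 2 1 14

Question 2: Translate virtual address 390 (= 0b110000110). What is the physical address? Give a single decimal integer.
Answer: 1478

Derivation:
vaddr = 390 = 0b110000110
Split: l1_idx=3, l2_idx=0, offset=6
L1[3] = 0
L2[0][0] = 92
paddr = 92 * 16 + 6 = 1478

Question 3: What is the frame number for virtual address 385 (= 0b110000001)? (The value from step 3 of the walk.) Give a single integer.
Answer: 92

Derivation:
vaddr = 385: l1_idx=3, l2_idx=0
L1[3] = 0; L2[0][0] = 92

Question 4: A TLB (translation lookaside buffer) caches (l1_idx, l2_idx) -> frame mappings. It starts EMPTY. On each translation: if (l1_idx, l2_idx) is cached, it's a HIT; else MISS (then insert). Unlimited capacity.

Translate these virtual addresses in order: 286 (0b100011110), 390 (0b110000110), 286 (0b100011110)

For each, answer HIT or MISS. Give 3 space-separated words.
vaddr=286: (2,1) not in TLB -> MISS, insert
vaddr=390: (3,0) not in TLB -> MISS, insert
vaddr=286: (2,1) in TLB -> HIT

Answer: MISS MISS HIT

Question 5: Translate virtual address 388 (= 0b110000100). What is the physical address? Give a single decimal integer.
Answer: 1476

Derivation:
vaddr = 388 = 0b110000100
Split: l1_idx=3, l2_idx=0, offset=4
L1[3] = 0
L2[0][0] = 92
paddr = 92 * 16 + 4 = 1476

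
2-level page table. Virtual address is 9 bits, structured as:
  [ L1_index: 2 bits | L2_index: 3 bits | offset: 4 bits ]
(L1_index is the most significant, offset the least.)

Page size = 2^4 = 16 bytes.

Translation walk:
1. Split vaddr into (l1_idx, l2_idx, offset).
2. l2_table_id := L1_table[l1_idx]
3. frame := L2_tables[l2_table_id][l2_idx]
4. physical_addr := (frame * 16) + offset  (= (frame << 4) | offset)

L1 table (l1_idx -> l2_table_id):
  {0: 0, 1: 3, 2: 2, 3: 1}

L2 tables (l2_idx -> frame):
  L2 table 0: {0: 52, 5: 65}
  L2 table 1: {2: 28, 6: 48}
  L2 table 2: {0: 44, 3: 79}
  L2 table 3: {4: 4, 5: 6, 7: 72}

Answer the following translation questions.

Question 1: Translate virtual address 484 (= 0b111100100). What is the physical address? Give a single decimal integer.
Answer: 772

Derivation:
vaddr = 484 = 0b111100100
Split: l1_idx=3, l2_idx=6, offset=4
L1[3] = 1
L2[1][6] = 48
paddr = 48 * 16 + 4 = 772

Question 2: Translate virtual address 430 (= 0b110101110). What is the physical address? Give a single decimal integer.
vaddr = 430 = 0b110101110
Split: l1_idx=3, l2_idx=2, offset=14
L1[3] = 1
L2[1][2] = 28
paddr = 28 * 16 + 14 = 462

Answer: 462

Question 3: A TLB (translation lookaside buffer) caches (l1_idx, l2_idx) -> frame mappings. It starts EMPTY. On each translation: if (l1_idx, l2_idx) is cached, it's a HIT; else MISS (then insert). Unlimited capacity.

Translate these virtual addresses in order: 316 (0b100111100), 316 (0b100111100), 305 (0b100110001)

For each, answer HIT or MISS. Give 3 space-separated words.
vaddr=316: (2,3) not in TLB -> MISS, insert
vaddr=316: (2,3) in TLB -> HIT
vaddr=305: (2,3) in TLB -> HIT

Answer: MISS HIT HIT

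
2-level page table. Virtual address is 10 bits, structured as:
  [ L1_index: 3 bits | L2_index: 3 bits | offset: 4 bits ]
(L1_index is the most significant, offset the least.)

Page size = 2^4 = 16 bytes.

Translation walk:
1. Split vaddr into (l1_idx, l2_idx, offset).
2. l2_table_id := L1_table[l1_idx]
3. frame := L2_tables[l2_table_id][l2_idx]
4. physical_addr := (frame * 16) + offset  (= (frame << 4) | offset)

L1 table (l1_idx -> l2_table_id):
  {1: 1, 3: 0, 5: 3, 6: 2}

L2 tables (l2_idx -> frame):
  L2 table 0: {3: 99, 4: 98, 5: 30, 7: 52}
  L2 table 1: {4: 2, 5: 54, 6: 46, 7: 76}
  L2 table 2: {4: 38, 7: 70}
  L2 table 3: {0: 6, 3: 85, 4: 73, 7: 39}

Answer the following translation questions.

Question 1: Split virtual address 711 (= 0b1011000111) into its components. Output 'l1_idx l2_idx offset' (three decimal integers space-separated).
Answer: 5 4 7

Derivation:
vaddr = 711 = 0b1011000111
  top 3 bits -> l1_idx = 5
  next 3 bits -> l2_idx = 4
  bottom 4 bits -> offset = 7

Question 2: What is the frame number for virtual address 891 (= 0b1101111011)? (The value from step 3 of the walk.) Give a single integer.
vaddr = 891: l1_idx=6, l2_idx=7
L1[6] = 2; L2[2][7] = 70

Answer: 70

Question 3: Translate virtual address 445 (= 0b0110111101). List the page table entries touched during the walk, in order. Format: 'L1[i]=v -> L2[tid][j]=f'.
vaddr = 445 = 0b0110111101
Split: l1_idx=3, l2_idx=3, offset=13

Answer: L1[3]=0 -> L2[0][3]=99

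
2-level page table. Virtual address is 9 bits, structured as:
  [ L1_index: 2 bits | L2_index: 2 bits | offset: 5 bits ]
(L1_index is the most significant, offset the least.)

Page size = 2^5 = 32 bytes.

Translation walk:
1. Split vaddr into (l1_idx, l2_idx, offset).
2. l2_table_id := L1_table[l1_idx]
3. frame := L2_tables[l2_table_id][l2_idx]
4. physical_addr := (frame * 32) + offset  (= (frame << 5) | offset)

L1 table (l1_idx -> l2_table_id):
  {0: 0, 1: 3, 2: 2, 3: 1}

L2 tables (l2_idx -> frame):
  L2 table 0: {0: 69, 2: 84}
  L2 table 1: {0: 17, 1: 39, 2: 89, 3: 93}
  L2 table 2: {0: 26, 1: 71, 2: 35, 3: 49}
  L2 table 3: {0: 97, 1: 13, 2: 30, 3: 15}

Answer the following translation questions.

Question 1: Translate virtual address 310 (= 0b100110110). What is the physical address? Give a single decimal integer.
vaddr = 310 = 0b100110110
Split: l1_idx=2, l2_idx=1, offset=22
L1[2] = 2
L2[2][1] = 71
paddr = 71 * 32 + 22 = 2294

Answer: 2294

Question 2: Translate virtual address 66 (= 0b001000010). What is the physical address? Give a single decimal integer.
vaddr = 66 = 0b001000010
Split: l1_idx=0, l2_idx=2, offset=2
L1[0] = 0
L2[0][2] = 84
paddr = 84 * 32 + 2 = 2690

Answer: 2690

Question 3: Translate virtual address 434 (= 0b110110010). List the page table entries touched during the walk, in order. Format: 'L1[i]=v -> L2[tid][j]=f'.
vaddr = 434 = 0b110110010
Split: l1_idx=3, l2_idx=1, offset=18

Answer: L1[3]=1 -> L2[1][1]=39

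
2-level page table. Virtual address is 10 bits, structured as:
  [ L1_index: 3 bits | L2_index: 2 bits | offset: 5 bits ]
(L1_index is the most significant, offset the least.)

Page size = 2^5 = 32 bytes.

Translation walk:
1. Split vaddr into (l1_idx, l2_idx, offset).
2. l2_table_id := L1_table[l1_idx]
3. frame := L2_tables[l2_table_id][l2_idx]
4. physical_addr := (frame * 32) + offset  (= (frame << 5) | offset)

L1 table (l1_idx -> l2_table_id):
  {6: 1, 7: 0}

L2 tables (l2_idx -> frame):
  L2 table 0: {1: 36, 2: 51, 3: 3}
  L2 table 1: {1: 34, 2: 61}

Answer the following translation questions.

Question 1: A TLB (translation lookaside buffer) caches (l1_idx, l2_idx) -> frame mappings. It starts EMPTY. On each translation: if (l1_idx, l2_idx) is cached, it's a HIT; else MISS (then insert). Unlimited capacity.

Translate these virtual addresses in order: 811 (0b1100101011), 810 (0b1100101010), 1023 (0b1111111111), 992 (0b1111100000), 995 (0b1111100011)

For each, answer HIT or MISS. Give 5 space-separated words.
vaddr=811: (6,1) not in TLB -> MISS, insert
vaddr=810: (6,1) in TLB -> HIT
vaddr=1023: (7,3) not in TLB -> MISS, insert
vaddr=992: (7,3) in TLB -> HIT
vaddr=995: (7,3) in TLB -> HIT

Answer: MISS HIT MISS HIT HIT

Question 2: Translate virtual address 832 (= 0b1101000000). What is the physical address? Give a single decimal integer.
Answer: 1952

Derivation:
vaddr = 832 = 0b1101000000
Split: l1_idx=6, l2_idx=2, offset=0
L1[6] = 1
L2[1][2] = 61
paddr = 61 * 32 + 0 = 1952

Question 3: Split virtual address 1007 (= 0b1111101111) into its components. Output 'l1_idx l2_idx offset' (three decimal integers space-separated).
vaddr = 1007 = 0b1111101111
  top 3 bits -> l1_idx = 7
  next 2 bits -> l2_idx = 3
  bottom 5 bits -> offset = 15

Answer: 7 3 15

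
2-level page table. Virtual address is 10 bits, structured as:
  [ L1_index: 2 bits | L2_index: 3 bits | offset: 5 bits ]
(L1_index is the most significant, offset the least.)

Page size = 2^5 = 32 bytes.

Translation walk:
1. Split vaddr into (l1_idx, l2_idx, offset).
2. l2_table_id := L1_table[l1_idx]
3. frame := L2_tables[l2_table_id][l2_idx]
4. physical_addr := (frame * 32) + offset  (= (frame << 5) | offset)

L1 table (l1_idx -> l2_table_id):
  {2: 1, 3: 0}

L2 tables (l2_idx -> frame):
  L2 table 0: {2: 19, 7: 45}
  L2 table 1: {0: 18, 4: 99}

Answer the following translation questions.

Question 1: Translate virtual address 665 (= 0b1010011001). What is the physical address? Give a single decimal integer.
vaddr = 665 = 0b1010011001
Split: l1_idx=2, l2_idx=4, offset=25
L1[2] = 1
L2[1][4] = 99
paddr = 99 * 32 + 25 = 3193

Answer: 3193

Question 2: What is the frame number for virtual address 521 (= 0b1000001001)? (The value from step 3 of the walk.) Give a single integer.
Answer: 18

Derivation:
vaddr = 521: l1_idx=2, l2_idx=0
L1[2] = 1; L2[1][0] = 18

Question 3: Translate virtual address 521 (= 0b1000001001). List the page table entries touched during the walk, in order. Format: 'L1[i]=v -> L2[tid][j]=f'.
vaddr = 521 = 0b1000001001
Split: l1_idx=2, l2_idx=0, offset=9

Answer: L1[2]=1 -> L2[1][0]=18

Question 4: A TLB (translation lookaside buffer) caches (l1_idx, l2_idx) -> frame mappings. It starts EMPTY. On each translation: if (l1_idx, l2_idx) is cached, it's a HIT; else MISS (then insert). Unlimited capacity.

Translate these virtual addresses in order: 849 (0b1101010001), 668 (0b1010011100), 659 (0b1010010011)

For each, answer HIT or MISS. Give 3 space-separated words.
Answer: MISS MISS HIT

Derivation:
vaddr=849: (3,2) not in TLB -> MISS, insert
vaddr=668: (2,4) not in TLB -> MISS, insert
vaddr=659: (2,4) in TLB -> HIT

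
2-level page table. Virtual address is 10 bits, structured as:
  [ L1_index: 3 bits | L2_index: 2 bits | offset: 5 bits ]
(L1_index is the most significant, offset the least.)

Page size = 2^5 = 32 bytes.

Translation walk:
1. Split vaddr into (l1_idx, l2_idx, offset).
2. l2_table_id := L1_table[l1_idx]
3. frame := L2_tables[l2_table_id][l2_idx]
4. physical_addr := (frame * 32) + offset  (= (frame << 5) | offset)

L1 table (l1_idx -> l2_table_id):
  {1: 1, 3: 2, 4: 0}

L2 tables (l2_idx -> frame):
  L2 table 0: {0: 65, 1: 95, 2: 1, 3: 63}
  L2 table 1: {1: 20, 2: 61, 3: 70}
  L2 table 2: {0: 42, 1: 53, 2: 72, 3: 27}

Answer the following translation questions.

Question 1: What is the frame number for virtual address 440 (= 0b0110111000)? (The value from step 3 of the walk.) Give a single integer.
vaddr = 440: l1_idx=3, l2_idx=1
L1[3] = 2; L2[2][1] = 53

Answer: 53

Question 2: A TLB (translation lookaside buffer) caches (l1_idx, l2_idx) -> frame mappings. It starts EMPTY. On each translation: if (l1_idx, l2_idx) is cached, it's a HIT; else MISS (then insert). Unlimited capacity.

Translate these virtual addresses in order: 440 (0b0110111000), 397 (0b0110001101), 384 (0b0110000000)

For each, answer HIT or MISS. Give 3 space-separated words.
Answer: MISS MISS HIT

Derivation:
vaddr=440: (3,1) not in TLB -> MISS, insert
vaddr=397: (3,0) not in TLB -> MISS, insert
vaddr=384: (3,0) in TLB -> HIT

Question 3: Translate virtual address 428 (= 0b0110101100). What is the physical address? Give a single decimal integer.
vaddr = 428 = 0b0110101100
Split: l1_idx=3, l2_idx=1, offset=12
L1[3] = 2
L2[2][1] = 53
paddr = 53 * 32 + 12 = 1708

Answer: 1708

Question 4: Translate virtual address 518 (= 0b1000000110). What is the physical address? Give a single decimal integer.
vaddr = 518 = 0b1000000110
Split: l1_idx=4, l2_idx=0, offset=6
L1[4] = 0
L2[0][0] = 65
paddr = 65 * 32 + 6 = 2086

Answer: 2086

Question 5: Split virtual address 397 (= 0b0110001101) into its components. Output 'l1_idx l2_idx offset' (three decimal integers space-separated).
vaddr = 397 = 0b0110001101
  top 3 bits -> l1_idx = 3
  next 2 bits -> l2_idx = 0
  bottom 5 bits -> offset = 13

Answer: 3 0 13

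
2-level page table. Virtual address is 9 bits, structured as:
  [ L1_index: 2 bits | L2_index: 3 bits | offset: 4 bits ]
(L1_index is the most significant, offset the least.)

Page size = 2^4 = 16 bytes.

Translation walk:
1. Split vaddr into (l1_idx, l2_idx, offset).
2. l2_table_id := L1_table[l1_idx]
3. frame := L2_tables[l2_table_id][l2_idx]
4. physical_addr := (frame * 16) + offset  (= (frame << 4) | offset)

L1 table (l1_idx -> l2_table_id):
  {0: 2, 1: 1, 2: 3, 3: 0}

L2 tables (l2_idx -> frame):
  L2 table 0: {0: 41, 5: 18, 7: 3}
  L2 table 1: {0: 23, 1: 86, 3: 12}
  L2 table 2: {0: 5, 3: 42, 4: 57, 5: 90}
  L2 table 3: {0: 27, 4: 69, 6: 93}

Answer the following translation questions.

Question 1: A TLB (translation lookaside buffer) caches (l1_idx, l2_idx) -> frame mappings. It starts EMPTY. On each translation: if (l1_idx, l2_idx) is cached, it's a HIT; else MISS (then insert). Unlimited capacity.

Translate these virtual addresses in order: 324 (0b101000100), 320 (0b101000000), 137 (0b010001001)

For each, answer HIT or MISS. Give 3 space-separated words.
Answer: MISS HIT MISS

Derivation:
vaddr=324: (2,4) not in TLB -> MISS, insert
vaddr=320: (2,4) in TLB -> HIT
vaddr=137: (1,0) not in TLB -> MISS, insert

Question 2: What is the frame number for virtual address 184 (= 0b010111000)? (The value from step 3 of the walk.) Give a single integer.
Answer: 12

Derivation:
vaddr = 184: l1_idx=1, l2_idx=3
L1[1] = 1; L2[1][3] = 12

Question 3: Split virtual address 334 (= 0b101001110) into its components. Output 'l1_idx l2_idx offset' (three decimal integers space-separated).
vaddr = 334 = 0b101001110
  top 2 bits -> l1_idx = 2
  next 3 bits -> l2_idx = 4
  bottom 4 bits -> offset = 14

Answer: 2 4 14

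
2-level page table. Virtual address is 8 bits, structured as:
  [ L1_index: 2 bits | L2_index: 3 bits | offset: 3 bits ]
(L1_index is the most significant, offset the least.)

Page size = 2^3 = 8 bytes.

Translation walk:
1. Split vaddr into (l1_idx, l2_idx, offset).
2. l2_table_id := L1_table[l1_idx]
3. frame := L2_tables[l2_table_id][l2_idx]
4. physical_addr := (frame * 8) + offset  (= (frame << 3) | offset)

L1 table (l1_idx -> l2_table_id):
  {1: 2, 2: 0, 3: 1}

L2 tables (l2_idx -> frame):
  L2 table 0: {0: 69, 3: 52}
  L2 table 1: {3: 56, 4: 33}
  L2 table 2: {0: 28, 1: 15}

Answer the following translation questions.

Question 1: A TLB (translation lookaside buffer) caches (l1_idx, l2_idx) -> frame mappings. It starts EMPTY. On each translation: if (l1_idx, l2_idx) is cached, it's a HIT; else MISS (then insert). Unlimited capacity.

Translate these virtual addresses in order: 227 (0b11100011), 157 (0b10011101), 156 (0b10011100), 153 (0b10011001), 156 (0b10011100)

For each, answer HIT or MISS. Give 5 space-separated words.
vaddr=227: (3,4) not in TLB -> MISS, insert
vaddr=157: (2,3) not in TLB -> MISS, insert
vaddr=156: (2,3) in TLB -> HIT
vaddr=153: (2,3) in TLB -> HIT
vaddr=156: (2,3) in TLB -> HIT

Answer: MISS MISS HIT HIT HIT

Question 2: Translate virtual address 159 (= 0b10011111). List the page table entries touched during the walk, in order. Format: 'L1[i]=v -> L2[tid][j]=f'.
Answer: L1[2]=0 -> L2[0][3]=52

Derivation:
vaddr = 159 = 0b10011111
Split: l1_idx=2, l2_idx=3, offset=7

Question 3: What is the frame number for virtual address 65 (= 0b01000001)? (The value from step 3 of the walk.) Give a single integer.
Answer: 28

Derivation:
vaddr = 65: l1_idx=1, l2_idx=0
L1[1] = 2; L2[2][0] = 28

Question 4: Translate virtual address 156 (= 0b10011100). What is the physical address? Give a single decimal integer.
Answer: 420

Derivation:
vaddr = 156 = 0b10011100
Split: l1_idx=2, l2_idx=3, offset=4
L1[2] = 0
L2[0][3] = 52
paddr = 52 * 8 + 4 = 420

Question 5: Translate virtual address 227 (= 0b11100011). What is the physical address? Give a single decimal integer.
Answer: 267

Derivation:
vaddr = 227 = 0b11100011
Split: l1_idx=3, l2_idx=4, offset=3
L1[3] = 1
L2[1][4] = 33
paddr = 33 * 8 + 3 = 267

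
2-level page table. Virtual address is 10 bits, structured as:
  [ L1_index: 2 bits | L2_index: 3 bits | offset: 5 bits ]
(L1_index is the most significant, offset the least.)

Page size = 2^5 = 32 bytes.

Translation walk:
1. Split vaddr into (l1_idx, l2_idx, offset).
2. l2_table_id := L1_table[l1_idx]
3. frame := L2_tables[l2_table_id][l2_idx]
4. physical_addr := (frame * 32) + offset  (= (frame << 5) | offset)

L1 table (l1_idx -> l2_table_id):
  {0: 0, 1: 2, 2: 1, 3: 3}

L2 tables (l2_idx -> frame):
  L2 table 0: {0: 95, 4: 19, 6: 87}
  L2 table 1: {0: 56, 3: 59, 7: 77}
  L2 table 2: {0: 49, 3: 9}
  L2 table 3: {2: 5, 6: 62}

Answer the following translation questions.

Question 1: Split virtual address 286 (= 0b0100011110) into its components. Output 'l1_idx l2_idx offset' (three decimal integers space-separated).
Answer: 1 0 30

Derivation:
vaddr = 286 = 0b0100011110
  top 2 bits -> l1_idx = 1
  next 3 bits -> l2_idx = 0
  bottom 5 bits -> offset = 30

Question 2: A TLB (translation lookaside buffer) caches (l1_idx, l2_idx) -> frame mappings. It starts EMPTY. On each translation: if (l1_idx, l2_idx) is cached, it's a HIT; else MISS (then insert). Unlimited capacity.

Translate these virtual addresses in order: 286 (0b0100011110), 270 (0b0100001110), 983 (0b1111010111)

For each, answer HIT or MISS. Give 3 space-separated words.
vaddr=286: (1,0) not in TLB -> MISS, insert
vaddr=270: (1,0) in TLB -> HIT
vaddr=983: (3,6) not in TLB -> MISS, insert

Answer: MISS HIT MISS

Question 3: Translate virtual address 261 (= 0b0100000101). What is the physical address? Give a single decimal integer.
vaddr = 261 = 0b0100000101
Split: l1_idx=1, l2_idx=0, offset=5
L1[1] = 2
L2[2][0] = 49
paddr = 49 * 32 + 5 = 1573

Answer: 1573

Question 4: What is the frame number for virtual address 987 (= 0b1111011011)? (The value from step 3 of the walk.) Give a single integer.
Answer: 62

Derivation:
vaddr = 987: l1_idx=3, l2_idx=6
L1[3] = 3; L2[3][6] = 62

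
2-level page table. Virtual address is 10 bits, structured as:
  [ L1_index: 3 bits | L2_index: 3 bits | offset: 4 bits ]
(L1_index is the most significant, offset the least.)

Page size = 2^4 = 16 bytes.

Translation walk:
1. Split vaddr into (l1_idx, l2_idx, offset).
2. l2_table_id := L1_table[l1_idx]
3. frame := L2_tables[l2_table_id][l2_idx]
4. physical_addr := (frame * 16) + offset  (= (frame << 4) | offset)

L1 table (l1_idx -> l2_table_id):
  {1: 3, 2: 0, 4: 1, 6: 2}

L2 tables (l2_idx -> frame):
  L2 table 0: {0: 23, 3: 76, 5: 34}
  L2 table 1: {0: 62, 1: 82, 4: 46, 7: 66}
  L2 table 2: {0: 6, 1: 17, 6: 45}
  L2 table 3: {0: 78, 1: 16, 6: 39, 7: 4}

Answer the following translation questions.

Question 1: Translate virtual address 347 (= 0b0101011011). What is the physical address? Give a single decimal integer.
Answer: 555

Derivation:
vaddr = 347 = 0b0101011011
Split: l1_idx=2, l2_idx=5, offset=11
L1[2] = 0
L2[0][5] = 34
paddr = 34 * 16 + 11 = 555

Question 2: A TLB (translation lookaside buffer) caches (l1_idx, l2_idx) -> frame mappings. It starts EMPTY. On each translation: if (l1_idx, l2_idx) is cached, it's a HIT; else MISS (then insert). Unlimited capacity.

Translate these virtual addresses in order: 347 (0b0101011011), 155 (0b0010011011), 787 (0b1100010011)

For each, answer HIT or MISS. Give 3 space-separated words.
vaddr=347: (2,5) not in TLB -> MISS, insert
vaddr=155: (1,1) not in TLB -> MISS, insert
vaddr=787: (6,1) not in TLB -> MISS, insert

Answer: MISS MISS MISS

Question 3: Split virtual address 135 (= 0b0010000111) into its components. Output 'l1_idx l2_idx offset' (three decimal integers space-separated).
vaddr = 135 = 0b0010000111
  top 3 bits -> l1_idx = 1
  next 3 bits -> l2_idx = 0
  bottom 4 bits -> offset = 7

Answer: 1 0 7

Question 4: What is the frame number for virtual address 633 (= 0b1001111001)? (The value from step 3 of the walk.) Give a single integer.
Answer: 66

Derivation:
vaddr = 633: l1_idx=4, l2_idx=7
L1[4] = 1; L2[1][7] = 66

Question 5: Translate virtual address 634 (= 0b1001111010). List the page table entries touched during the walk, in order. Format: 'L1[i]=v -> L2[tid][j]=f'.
Answer: L1[4]=1 -> L2[1][7]=66

Derivation:
vaddr = 634 = 0b1001111010
Split: l1_idx=4, l2_idx=7, offset=10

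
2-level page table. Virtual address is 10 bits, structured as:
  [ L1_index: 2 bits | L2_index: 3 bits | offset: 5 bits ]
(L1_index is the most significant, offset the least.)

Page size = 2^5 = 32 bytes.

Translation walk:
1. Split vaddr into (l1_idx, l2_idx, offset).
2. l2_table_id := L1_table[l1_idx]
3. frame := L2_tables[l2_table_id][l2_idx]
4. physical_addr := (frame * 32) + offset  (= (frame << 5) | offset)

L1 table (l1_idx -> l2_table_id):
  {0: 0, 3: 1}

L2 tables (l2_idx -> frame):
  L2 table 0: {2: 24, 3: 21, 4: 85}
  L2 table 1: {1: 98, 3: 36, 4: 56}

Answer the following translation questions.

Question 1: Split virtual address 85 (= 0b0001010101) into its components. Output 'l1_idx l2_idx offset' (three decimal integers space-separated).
Answer: 0 2 21

Derivation:
vaddr = 85 = 0b0001010101
  top 2 bits -> l1_idx = 0
  next 3 bits -> l2_idx = 2
  bottom 5 bits -> offset = 21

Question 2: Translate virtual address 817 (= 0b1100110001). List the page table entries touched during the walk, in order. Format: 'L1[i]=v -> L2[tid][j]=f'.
Answer: L1[3]=1 -> L2[1][1]=98

Derivation:
vaddr = 817 = 0b1100110001
Split: l1_idx=3, l2_idx=1, offset=17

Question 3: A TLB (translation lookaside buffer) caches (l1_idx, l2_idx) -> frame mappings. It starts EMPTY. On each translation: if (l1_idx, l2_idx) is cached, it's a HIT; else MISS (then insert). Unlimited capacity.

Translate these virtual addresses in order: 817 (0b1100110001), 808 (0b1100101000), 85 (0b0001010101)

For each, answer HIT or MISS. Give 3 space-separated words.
Answer: MISS HIT MISS

Derivation:
vaddr=817: (3,1) not in TLB -> MISS, insert
vaddr=808: (3,1) in TLB -> HIT
vaddr=85: (0,2) not in TLB -> MISS, insert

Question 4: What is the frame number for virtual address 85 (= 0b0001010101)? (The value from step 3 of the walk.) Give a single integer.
Answer: 24

Derivation:
vaddr = 85: l1_idx=0, l2_idx=2
L1[0] = 0; L2[0][2] = 24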